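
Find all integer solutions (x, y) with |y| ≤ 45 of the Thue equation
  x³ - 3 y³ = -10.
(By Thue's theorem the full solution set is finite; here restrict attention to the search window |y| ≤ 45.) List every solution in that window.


The equation is x³ - 3y³ = -10. For fixed y, x³ = 3·y³ − 10, so a solution requires the RHS to be a perfect cube.
Strategy: iterate y from -45 to 45, compute RHS = 3·y³ − 10, and check whether it is a (positive or negative) perfect cube.
Check small values of y:
  y = 0: RHS = -10 is not a perfect cube.
  y = 1: RHS = -7 is not a perfect cube.
  y = -1: RHS = -13 is not a perfect cube.
  y = 2: RHS = 14 is not a perfect cube.
  y = -2: RHS = -34 is not a perfect cube.
  y = 3: RHS = 71 is not a perfect cube.
  y = -3: RHS = -91 is not a perfect cube.
Continuing, at y = -9: RHS = -2197 = (-13)³ ⇒ x = -13 works.
Searching the remaining y in |y| ≤ 45 finds no further solutions.
Collected solutions: (-13, -9).

Solutions (with |y| ≤ 45): (-13, -9).


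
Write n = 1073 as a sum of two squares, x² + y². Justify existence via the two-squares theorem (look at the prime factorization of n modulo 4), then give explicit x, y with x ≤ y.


Step 1: Factor n = 1073 = 29 · 37.
Step 2: Check the mod-4 condition on each prime factor: 29 ≡ 1 (mod 4), exponent 1; 37 ≡ 1 (mod 4), exponent 1.
All primes ≡ 3 (mod 4) appear to even exponent (or don't appear), so by the two-squares theorem n IS expressible as a sum of two squares.
Step 3: Build a representation. Here n = 29 · 37 is a product of primes ≡ 1 (mod 4). Each prime p ≡ 1 (mod 4) is itself a sum of two squares; find a² by testing p − a² for a perfect square:
  29: 29 − 1² = 28, 29 − 2² = 25 = 5² ⇒ 29 = 2² + 5².
  37: 37 − 1² = 36 = 6² ⇒ 37 = 1² + 6².
  Combine using the Brahmagupta–Fibonacci identity (a² + b²)(c² + d²) = (ac − bd)² + (ad + bc)² = (ac + bd)² + (ad − bc)²:
  29 · 37 = 1073: from (2² + 5²)(1² + 6²), take (2·1 − 5·6, 2·6 + 5·1) = (2 − 30, 12 + 5) = (-28, 17); dropping signs (only squares matter) gives (28, 17); check 28² + 17² = 784 + 289 = 1073 ✓.
Step 4: Order so x ≤ y and verify: 17² + 28² = 289 + 784 = 1073 = n. ✓

n = 1073 = 17² + 28² (one valid representation with x ≤ y).


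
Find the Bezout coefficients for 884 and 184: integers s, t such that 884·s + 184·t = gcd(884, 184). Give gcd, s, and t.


Euclidean algorithm on (884, 184) — divide until remainder is 0:
  884 = 4 · 184 + 148
  184 = 1 · 148 + 36
  148 = 4 · 36 + 4
  36 = 9 · 4 + 0
gcd(884, 184) = 4.
Track Bezout coefficients alongside the remainders: start with r₀ = 884 = a·1 + b·0 (s = 1, t = 0) and r₁ = 184 = a·0 + b·1 (s = 0, t = 1); each new remainder r_{k+1} = r_{k-1} − q_k·r_k inherits s_{k+1} = s_{k-1} − q_k·s_k, t_{k+1} = t_{k-1} − q_k·t_k, so r_k = a·s_k + b·t_k at every step:
  q = 4: r = 148, s = 1 − 4·0 = 1, t = 0 − 4·1 = -4  (check: 884·1 + 184·(-4) = 148)
  q = 1: r = 36, s = 0 − 1·1 = -1, t = 1 − 1·(-4) = 5  (check: 884·(-1) + 184·5 = 36)
  q = 4: r = 4, s = 1 − 4·(-1) = 5, t = -4 − 4·5 = -24  (check: 884·5 + 184·(-24) = 4)
The row with r = 4 (the gcd) gives the Bezout coefficients s = 5, t = -24.
Result: 884 · (5) + 184 · (-24) = 4.

gcd(884, 184) = 4; s = 5, t = -24 (check: 884·5 + 184·(-24) = 4).


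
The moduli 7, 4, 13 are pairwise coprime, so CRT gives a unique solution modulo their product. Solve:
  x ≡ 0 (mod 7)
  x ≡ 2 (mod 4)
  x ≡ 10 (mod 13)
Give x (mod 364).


Moduli 7, 4, 13 are pairwise coprime; by CRT there is a unique solution modulo M = 7 · 4 · 13 = 364.
Solve pairwise, accumulating the modulus:
  Start with x ≡ 0 (mod 7).
  Combine with x ≡ 2 (mod 4): since gcd(7, 4) = 1, we get a unique residue mod 28.
    Write x = 0 + 7·t and substitute into x ≡ 2 (mod 4): 7·t ≡ 2 − 0 = 2 (mod 4).
    Reduce coefficients mod 4: 3·t ≡ 2 (mod 4).
    The inverse of 3 mod 4 is 3 (since 3·3 = 9 = 2·4 + 1), so t ≡ 3·2 = 6 ≡ 2 (mod 4).
    Then x = 0 + 7·2 = 14, valid modulo lcm(7, 4) = 28: x ≡ 14 (mod 28).
  Combine with x ≡ 10 (mod 13): since gcd(28, 13) = 1, we get a unique residue mod 364.
    Write x = 14 + 28·t and substitute into x ≡ 10 (mod 13): 28·t ≡ 10 − 14 = -4 (mod 13).
    Reduce coefficients mod 13: 2·t ≡ 9 (mod 13).
    The inverse of 2 mod 13 is 7 (since 2·7 = 14 = 1·13 + 1), so t ≡ 7·9 = 63 ≡ 11 (mod 13).
    Then x = 14 + 28·11 = 322, valid modulo lcm(28, 13) = 364: x ≡ 322 (mod 364).
Verify: 322 mod 7 = 0 ✓, 322 mod 4 = 2 ✓, 322 mod 13 = 10 ✓.

x ≡ 322 (mod 364).


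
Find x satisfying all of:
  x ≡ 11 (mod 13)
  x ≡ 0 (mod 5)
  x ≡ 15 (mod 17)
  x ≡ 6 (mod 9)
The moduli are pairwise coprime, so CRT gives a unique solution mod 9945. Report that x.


Product of moduli M = 13 · 5 · 17 · 9 = 9945.
Merge one congruence at a time:
  Start: x ≡ 11 (mod 13).
  Combine with x ≡ 0 (mod 5); new modulus lcm = 65.
    Write x = 11 + 13·t and substitute into x ≡ 0 (mod 5): 13·t ≡ 0 − 11 = -11 (mod 5).
    Reduce coefficients mod 5: 3·t ≡ 4 (mod 5).
    The inverse of 3 mod 5 is 2 (since 3·2 = 6 = 1·5 + 1), so t ≡ 2·4 = 8 ≡ 3 (mod 5).
    Then x = 11 + 13·3 = 50, valid modulo lcm(13, 5) = 65: x ≡ 50 (mod 65).
  Combine with x ≡ 15 (mod 17); new modulus lcm = 1105.
    Write x = 50 + 65·t and substitute into x ≡ 15 (mod 17): 65·t ≡ 15 − 50 = -35 (mod 17).
    Reduce coefficients mod 17: 14·t ≡ 16 (mod 17).
    The inverse of 14 mod 17 is 11 (since 14·11 = 154 = 9·17 + 1), so t ≡ 11·16 = 176 ≡ 6 (mod 17).
    Then x = 50 + 65·6 = 440, valid modulo lcm(65, 17) = 1105: x ≡ 440 (mod 1105).
  Combine with x ≡ 6 (mod 9); new modulus lcm = 9945.
    Write x = 440 + 1105·t and substitute into x ≡ 6 (mod 9): 1105·t ≡ 6 − 440 = -434 (mod 9).
    Reduce coefficients mod 9: 7·t ≡ 7 (mod 9).
    The inverse of 7 mod 9 is 4 (since 7·4 = 28 = 3·9 + 1), so t ≡ 4·7 = 28 ≡ 1 (mod 9).
    Then x = 440 + 1105·1 = 1545, valid modulo lcm(1105, 9) = 9945: x ≡ 1545 (mod 9945).
Verify against each original: 1545 mod 13 = 11, 1545 mod 5 = 0, 1545 mod 17 = 15, 1545 mod 9 = 6.

x ≡ 1545 (mod 9945).


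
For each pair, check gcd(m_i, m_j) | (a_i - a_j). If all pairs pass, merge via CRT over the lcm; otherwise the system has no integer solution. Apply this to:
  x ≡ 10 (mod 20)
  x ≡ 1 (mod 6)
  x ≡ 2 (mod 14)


Moduli 20, 6, 14 are not pairwise coprime, so CRT works modulo lcm(m_i) when all pairwise compatibility conditions hold.
Pairwise compatibility: gcd(m_i, m_j) must divide a_i - a_j for every pair.
Merge one congruence at a time:
  Start: x ≡ 10 (mod 20).
  Combine with x ≡ 1 (mod 6): gcd(20, 6) = 2, and 1 - 10 = -9 is NOT divisible by 2.
    ⇒ system is inconsistent (no integer solution).

No solution (the system is inconsistent).


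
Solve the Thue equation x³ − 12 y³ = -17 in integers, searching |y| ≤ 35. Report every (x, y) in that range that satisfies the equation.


The equation is x³ - 12y³ = -17. For fixed y, x³ = 12·y³ − 17, so a solution requires the RHS to be a perfect cube.
Strategy: iterate y from -35 to 35, compute RHS = 12·y³ − 17, and check whether it is a (positive or negative) perfect cube.
Check small values of y:
  y = 0: RHS = -17 is not a perfect cube.
  y = 1: RHS = -5 is not a perfect cube.
  y = -1: RHS = -29 is not a perfect cube.
  y = 2: RHS = 79 is not a perfect cube.
  y = -2: RHS = -113 is not a perfect cube.
  y = 3: RHS = 307 is not a perfect cube.
  y = -3: RHS = -341 is not a perfect cube.
Continuing the search up to |y| = 35 finds no solutions either.
No (x, y) in the scanned range satisfies the equation.

No integer solutions with |y| ≤ 35.


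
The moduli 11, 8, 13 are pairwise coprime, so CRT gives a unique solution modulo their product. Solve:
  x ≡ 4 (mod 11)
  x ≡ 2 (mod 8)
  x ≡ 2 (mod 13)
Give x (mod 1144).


Moduli 11, 8, 13 are pairwise coprime; by CRT there is a unique solution modulo M = 11 · 8 · 13 = 1144.
Solve pairwise, accumulating the modulus:
  Start with x ≡ 4 (mod 11).
  Combine with x ≡ 2 (mod 8): since gcd(11, 8) = 1, we get a unique residue mod 88.
    Write x = 4 + 11·t and substitute into x ≡ 2 (mod 8): 11·t ≡ 2 − 4 = -2 (mod 8).
    Reduce coefficients mod 8: 3·t ≡ 6 (mod 8).
    The inverse of 3 mod 8 is 3 (since 3·3 = 9 = 1·8 + 1), so t ≡ 3·6 = 18 ≡ 2 (mod 8).
    Then x = 4 + 11·2 = 26, valid modulo lcm(11, 8) = 88: x ≡ 26 (mod 88).
  Combine with x ≡ 2 (mod 13): since gcd(88, 13) = 1, we get a unique residue mod 1144.
    Write x = 26 + 88·t and substitute into x ≡ 2 (mod 13): 88·t ≡ 2 − 26 = -24 (mod 13).
    Reduce coefficients mod 13: 10·t ≡ 2 (mod 13).
    The inverse of 10 mod 13 is 4 (since 10·4 = 40 = 3·13 + 1), so t ≡ 4·2 = 8 ≡ 8 (mod 13).
    Then x = 26 + 88·8 = 730, valid modulo lcm(88, 13) = 1144: x ≡ 730 (mod 1144).
Verify: 730 mod 11 = 4 ✓, 730 mod 8 = 2 ✓, 730 mod 13 = 2 ✓.

x ≡ 730 (mod 1144).


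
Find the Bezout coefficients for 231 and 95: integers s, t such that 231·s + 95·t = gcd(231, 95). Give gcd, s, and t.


Euclidean algorithm on (231, 95) — divide until remainder is 0:
  231 = 2 · 95 + 41
  95 = 2 · 41 + 13
  41 = 3 · 13 + 2
  13 = 6 · 2 + 1
  2 = 2 · 1 + 0
gcd(231, 95) = 1.
Track Bezout coefficients alongside the remainders: start with r₀ = 231 = a·1 + b·0 (s = 1, t = 0) and r₁ = 95 = a·0 + b·1 (s = 0, t = 1); each new remainder r_{k+1} = r_{k-1} − q_k·r_k inherits s_{k+1} = s_{k-1} − q_k·s_k, t_{k+1} = t_{k-1} − q_k·t_k, so r_k = a·s_k + b·t_k at every step:
  q = 2: r = 41, s = 1 − 2·0 = 1, t = 0 − 2·1 = -2  (check: 231·1 + 95·(-2) = 41)
  q = 2: r = 13, s = 0 − 2·1 = -2, t = 1 − 2·(-2) = 5  (check: 231·(-2) + 95·5 = 13)
  q = 3: r = 2, s = 1 − 3·(-2) = 7, t = -2 − 3·5 = -17  (check: 231·7 + 95·(-17) = 2)
  q = 6: r = 1, s = -2 − 6·7 = -44, t = 5 − 6·(-17) = 107  (check: 231·(-44) + 95·107 = 1)
The row with r = 1 (the gcd) gives the Bezout coefficients s = -44, t = 107.
Result: 231 · (-44) + 95 · (107) = 1.

gcd(231, 95) = 1; s = -44, t = 107 (check: 231·(-44) + 95·107 = 1).


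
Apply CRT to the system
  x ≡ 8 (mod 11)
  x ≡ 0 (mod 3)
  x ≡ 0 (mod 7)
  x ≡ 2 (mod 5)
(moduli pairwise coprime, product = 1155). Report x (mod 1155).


Product of moduli M = 11 · 3 · 7 · 5 = 1155.
Merge one congruence at a time:
  Start: x ≡ 8 (mod 11).
  Combine with x ≡ 0 (mod 3); new modulus lcm = 33.
    Write x = 8 + 11·t and substitute into x ≡ 0 (mod 3): 11·t ≡ 0 − 8 = -8 (mod 3).
    Reduce coefficients mod 3: 2·t ≡ 1 (mod 3).
    The inverse of 2 mod 3 is 2 (since 2·2 = 4 = 1·3 + 1), so t ≡ 2·1 = 2 ≡ 2 (mod 3).
    Then x = 8 + 11·2 = 30, valid modulo lcm(11, 3) = 33: x ≡ 30 (mod 33).
  Combine with x ≡ 0 (mod 7); new modulus lcm = 231.
    Write x = 30 + 33·t and substitute into x ≡ 0 (mod 7): 33·t ≡ 0 − 30 = -30 (mod 7).
    Reduce coefficients mod 7: 5·t ≡ 5 (mod 7).
    The inverse of 5 mod 7 is 3 (since 5·3 = 15 = 2·7 + 1), so t ≡ 3·5 = 15 ≡ 1 (mod 7).
    Then x = 30 + 33·1 = 63, valid modulo lcm(33, 7) = 231: x ≡ 63 (mod 231).
  Combine with x ≡ 2 (mod 5); new modulus lcm = 1155.
    Write x = 63 + 231·t and substitute into x ≡ 2 (mod 5): 231·t ≡ 2 − 63 = -61 (mod 5).
    Reduce coefficients mod 5: 1·t ≡ 4 (mod 5).
    So t ≡ 4 (mod 5).
    Then x = 63 + 231·4 = 987, valid modulo lcm(231, 5) = 1155: x ≡ 987 (mod 1155).
Verify against each original: 987 mod 11 = 8, 987 mod 3 = 0, 987 mod 7 = 0, 987 mod 5 = 2.

x ≡ 987 (mod 1155).


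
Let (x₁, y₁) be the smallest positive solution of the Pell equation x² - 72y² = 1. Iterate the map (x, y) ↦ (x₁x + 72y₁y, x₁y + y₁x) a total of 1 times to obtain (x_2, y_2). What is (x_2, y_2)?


Step 1: Find the fundamental solution (x₁, y₁) of x² - 72y² = 1.
  Expand √72 as a continued fraction. a₀ = ⌊√72⌋ = 8; iterate m_{k+1} = d_k·a_k − m_k, d_{k+1} = (72 − m_{k+1}²)/d_k, a_{k+1} = ⌊(a₀ + m_{k+1})/d_{k+1}⌋ (starting m₀ = 0, d₀ = 1), with convergents p_k = a_k·p_{k-1} + p_{k-2}, q_k = a_k·q_{k-1} + q_{k-2} (p₋₁ = 1, q₋₁ = 0):
  k = 0: a₀ = 8; p₀/q₀ = 8/1; p₀² − 72·q₀² = 64 − 72 = -8.
  k = 1: m = 8, d = 8, a = ⌊(8 + 8)/8⌋ = 2; p/q = (2·8 + 1)/(2·1 + 0) = 17/2; p² − 72·q² = 289 − 288 = 1.
  The first convergent with p² − 72·q² = 1 gives the fundamental solution (x₁, y₁) = (17, 2).
Step 2: Apply the recurrence (x_{n+1}, y_{n+1}) = (x₁x_n + 72y₁y_n, x₁y_n + y₁x_n) repeatedly.
  From (x_1, y_1) = (17, 2): x_2 = 17·17 + 72·2·2 = 577; y_2 = 17·2 + 2·17 = 68.
Step 3: Verify x_2² - 72·y_2² = 332929 - 332928 = 1 (should be 1). ✓

(x_1, y_1) = (17, 2); (x_2, y_2) = (577, 68).


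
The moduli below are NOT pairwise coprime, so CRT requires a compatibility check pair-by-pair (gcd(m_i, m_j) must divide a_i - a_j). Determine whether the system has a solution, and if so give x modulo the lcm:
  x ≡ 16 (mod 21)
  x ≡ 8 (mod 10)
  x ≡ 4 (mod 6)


Moduli 21, 10, 6 are not pairwise coprime, so CRT works modulo lcm(m_i) when all pairwise compatibility conditions hold.
Pairwise compatibility: gcd(m_i, m_j) must divide a_i - a_j for every pair.
Merge one congruence at a time:
  Start: x ≡ 16 (mod 21).
  Combine with x ≡ 8 (mod 10): gcd(21, 10) = 1; 8 - 16 = -8, which IS divisible by 1, so compatible.
    Write x = 16 + 21·t and substitute into x ≡ 8 (mod 10): 21·t ≡ 8 − 16 = -8 (mod 10).
    Reduce coefficients mod 10: 1·t ≡ 2 (mod 10).
    So t ≡ 2 (mod 10).
    Then x = 16 + 21·2 = 58, valid modulo lcm(21, 10) = 210: x ≡ 58 (mod 210).
  Combine with x ≡ 4 (mod 6): gcd(210, 6) = 6; 4 - 58 = -54, which IS divisible by 6, so compatible.
    Write x = 58 + 210·t and substitute into x ≡ 4 (mod 6): 210·t ≡ 4 − 58 = -54 (mod 6).
    Divide the congruence (and modulus) by g = 6: 35·t ≡ -9 (mod 1).
    Modulo 1 every t works; take t = 0.
    Then x = 58 + 210·0 = 58, valid modulo lcm(210, 6) = 210: x ≡ 58 (mod 210).
Verify: 58 mod 21 = 16, 58 mod 10 = 8, 58 mod 6 = 4.

x ≡ 58 (mod 210).


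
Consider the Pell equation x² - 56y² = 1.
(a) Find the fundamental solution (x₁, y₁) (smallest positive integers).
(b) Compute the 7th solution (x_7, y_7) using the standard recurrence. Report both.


Step 1: Find the fundamental solution (x₁, y₁) of x² - 56y² = 1.
  Expand √56 as a continued fraction. a₀ = ⌊√56⌋ = 7; iterate m_{k+1} = d_k·a_k − m_k, d_{k+1} = (56 − m_{k+1}²)/d_k, a_{k+1} = ⌊(a₀ + m_{k+1})/d_{k+1}⌋ (starting m₀ = 0, d₀ = 1), with convergents p_k = a_k·p_{k-1} + p_{k-2}, q_k = a_k·q_{k-1} + q_{k-2} (p₋₁ = 1, q₋₁ = 0):
  k = 0: a₀ = 7; p₀/q₀ = 7/1; p₀² − 56·q₀² = 49 − 56 = -7.
  k = 1: m = 7, d = 7, a = ⌊(7 + 7)/7⌋ = 2; p/q = (2·7 + 1)/(2·1 + 0) = 15/2; p² − 56·q² = 225 − 224 = 1.
  The first convergent with p² − 56·q² = 1 gives the fundamental solution (x₁, y₁) = (15, 2).
Step 2: Apply the recurrence (x_{n+1}, y_{n+1}) = (x₁x_n + 56y₁y_n, x₁y_n + y₁x_n) repeatedly.
  From (x_1, y_1) = (15, 2): x_2 = 15·15 + 56·2·2 = 449; y_2 = 15·2 + 2·15 = 60.
  From (x_2, y_2) = (449, 60): x_3 = 15·449 + 56·2·60 = 13455; y_3 = 15·60 + 2·449 = 1798.
  From (x_3, y_3) = (13455, 1798): x_4 = 15·13455 + 56·2·1798 = 403201; y_4 = 15·1798 + 2·13455 = 53880.
  From (x_4, y_4) = (403201, 53880): x_5 = 15·403201 + 56·2·53880 = 12082575; y_5 = 15·53880 + 2·403201 = 1614602.
  From (x_5, y_5) = (12082575, 1614602): x_6 = 15·12082575 + 56·2·1614602 = 362074049; y_6 = 15·1614602 + 2·12082575 = 48384180.
  From (x_6, y_6) = (362074049, 48384180): x_7 = 15·362074049 + 56·2·48384180 = 10850138895; y_7 = 15·48384180 + 2·362074049 = 1449910798.
Step 3: Verify x_7² - 56·y_7² = 117725514040791821025 - 117725514040791821024 = 1 (should be 1). ✓

(x_1, y_1) = (15, 2); (x_7, y_7) = (10850138895, 1449910798).


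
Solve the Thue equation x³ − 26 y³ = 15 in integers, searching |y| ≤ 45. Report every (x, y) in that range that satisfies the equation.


The equation is x³ - 26y³ = 15. For fixed y, x³ = 26·y³ + 15, so a solution requires the RHS to be a perfect cube.
Strategy: iterate y from -45 to 45, compute RHS = 26·y³ + 15, and check whether it is a (positive or negative) perfect cube.
Check small values of y:
  y = 0: RHS = 15 is not a perfect cube.
  y = 1: RHS = 41 is not a perfect cube.
  y = -1: RHS = -11 is not a perfect cube.
  y = 2: RHS = 223 is not a perfect cube.
  y = -2: RHS = -193 is not a perfect cube.
  y = 3: RHS = 717 is not a perfect cube.
  y = -3: RHS = -687 is not a perfect cube.
Continuing the search up to |y| = 45 finds no solutions either.
No (x, y) in the scanned range satisfies the equation.

No integer solutions with |y| ≤ 45.


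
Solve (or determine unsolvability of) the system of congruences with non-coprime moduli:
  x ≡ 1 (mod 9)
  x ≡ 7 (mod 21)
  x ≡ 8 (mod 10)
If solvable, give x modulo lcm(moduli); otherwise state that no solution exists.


Moduli 9, 21, 10 are not pairwise coprime, so CRT works modulo lcm(m_i) when all pairwise compatibility conditions hold.
Pairwise compatibility: gcd(m_i, m_j) must divide a_i - a_j for every pair.
Merge one congruence at a time:
  Start: x ≡ 1 (mod 9).
  Combine with x ≡ 7 (mod 21): gcd(9, 21) = 3; 7 - 1 = 6, which IS divisible by 3, so compatible.
    Write x = 1 + 9·t and substitute into x ≡ 7 (mod 21): 9·t ≡ 7 − 1 = 6 (mod 21).
    Divide the congruence (and modulus) by g = 3: 3·t ≡ 2 (mod 7).
    The inverse of 3 mod 7 is 5 (since 3·5 = 15 = 2·7 + 1), so t ≡ 5·2 = 10 ≡ 3 (mod 7).
    Then x = 1 + 9·3 = 28, valid modulo lcm(9, 21) = 63: x ≡ 28 (mod 63).
  Combine with x ≡ 8 (mod 10): gcd(63, 10) = 1; 8 - 28 = -20, which IS divisible by 1, so compatible.
    Write x = 28 + 63·t and substitute into x ≡ 8 (mod 10): 63·t ≡ 8 − 28 = -20 (mod 10).
    Reduce coefficients mod 10: 3·t ≡ 0 (mod 10).
    The inverse of 3 mod 10 is 7 (since 3·7 = 21 = 2·10 + 1), so t ≡ 7·0 = 0 ≡ 0 (mod 10).
    Then x = 28 + 63·0 = 28, valid modulo lcm(63, 10) = 630: x ≡ 28 (mod 630).
Verify: 28 mod 9 = 1, 28 mod 21 = 7, 28 mod 10 = 8.

x ≡ 28 (mod 630).


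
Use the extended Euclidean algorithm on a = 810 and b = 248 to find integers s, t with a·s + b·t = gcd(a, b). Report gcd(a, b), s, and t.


Euclidean algorithm on (810, 248) — divide until remainder is 0:
  810 = 3 · 248 + 66
  248 = 3 · 66 + 50
  66 = 1 · 50 + 16
  50 = 3 · 16 + 2
  16 = 8 · 2 + 0
gcd(810, 248) = 2.
Track Bezout coefficients alongside the remainders: start with r₀ = 810 = a·1 + b·0 (s = 1, t = 0) and r₁ = 248 = a·0 + b·1 (s = 0, t = 1); each new remainder r_{k+1} = r_{k-1} − q_k·r_k inherits s_{k+1} = s_{k-1} − q_k·s_k, t_{k+1} = t_{k-1} − q_k·t_k, so r_k = a·s_k + b·t_k at every step:
  q = 3: r = 66, s = 1 − 3·0 = 1, t = 0 − 3·1 = -3  (check: 810·1 + 248·(-3) = 66)
  q = 3: r = 50, s = 0 − 3·1 = -3, t = 1 − 3·(-3) = 10  (check: 810·(-3) + 248·10 = 50)
  q = 1: r = 16, s = 1 − 1·(-3) = 4, t = -3 − 1·10 = -13  (check: 810·4 + 248·(-13) = 16)
  q = 3: r = 2, s = -3 − 3·4 = -15, t = 10 − 3·(-13) = 49  (check: 810·(-15) + 248·49 = 2)
The row with r = 2 (the gcd) gives the Bezout coefficients s = -15, t = 49.
Result: 810 · (-15) + 248 · (49) = 2.

gcd(810, 248) = 2; s = -15, t = 49 (check: 810·(-15) + 248·49 = 2).


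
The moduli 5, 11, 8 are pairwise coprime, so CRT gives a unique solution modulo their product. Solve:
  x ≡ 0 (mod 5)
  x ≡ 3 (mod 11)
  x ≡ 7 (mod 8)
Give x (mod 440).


Moduli 5, 11, 8 are pairwise coprime; by CRT there is a unique solution modulo M = 5 · 11 · 8 = 440.
Solve pairwise, accumulating the modulus:
  Start with x ≡ 0 (mod 5).
  Combine with x ≡ 3 (mod 11): since gcd(5, 11) = 1, we get a unique residue mod 55.
    Write x = 0 + 5·t and substitute into x ≡ 3 (mod 11): 5·t ≡ 3 − 0 = 3 (mod 11).
    The inverse of 5 mod 11 is 9 (since 5·9 = 45 = 4·11 + 1), so t ≡ 9·3 = 27 ≡ 5 (mod 11).
    Then x = 0 + 5·5 = 25, valid modulo lcm(5, 11) = 55: x ≡ 25 (mod 55).
  Combine with x ≡ 7 (mod 8): since gcd(55, 8) = 1, we get a unique residue mod 440.
    Write x = 25 + 55·t and substitute into x ≡ 7 (mod 8): 55·t ≡ 7 − 25 = -18 (mod 8).
    Reduce coefficients mod 8: 7·t ≡ 6 (mod 8).
    The inverse of 7 mod 8 is 7 (since 7·7 = 49 = 6·8 + 1), so t ≡ 7·6 = 42 ≡ 2 (mod 8).
    Then x = 25 + 55·2 = 135, valid modulo lcm(55, 8) = 440: x ≡ 135 (mod 440).
Verify: 135 mod 5 = 0 ✓, 135 mod 11 = 3 ✓, 135 mod 8 = 7 ✓.

x ≡ 135 (mod 440).


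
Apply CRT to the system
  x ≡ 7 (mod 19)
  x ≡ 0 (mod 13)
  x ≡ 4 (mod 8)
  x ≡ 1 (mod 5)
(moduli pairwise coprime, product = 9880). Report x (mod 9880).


Product of moduli M = 19 · 13 · 8 · 5 = 9880.
Merge one congruence at a time:
  Start: x ≡ 7 (mod 19).
  Combine with x ≡ 0 (mod 13); new modulus lcm = 247.
    Write x = 7 + 19·t and substitute into x ≡ 0 (mod 13): 19·t ≡ 0 − 7 = -7 (mod 13).
    Reduce coefficients mod 13: 6·t ≡ 6 (mod 13).
    The inverse of 6 mod 13 is 11 (since 6·11 = 66 = 5·13 + 1), so t ≡ 11·6 = 66 ≡ 1 (mod 13).
    Then x = 7 + 19·1 = 26, valid modulo lcm(19, 13) = 247: x ≡ 26 (mod 247).
  Combine with x ≡ 4 (mod 8); new modulus lcm = 1976.
    Write x = 26 + 247·t and substitute into x ≡ 4 (mod 8): 247·t ≡ 4 − 26 = -22 (mod 8).
    Reduce coefficients mod 8: 7·t ≡ 2 (mod 8).
    The inverse of 7 mod 8 is 7 (since 7·7 = 49 = 6·8 + 1), so t ≡ 7·2 = 14 ≡ 6 (mod 8).
    Then x = 26 + 247·6 = 1508, valid modulo lcm(247, 8) = 1976: x ≡ 1508 (mod 1976).
  Combine with x ≡ 1 (mod 5); new modulus lcm = 9880.
    Write x = 1508 + 1976·t and substitute into x ≡ 1 (mod 5): 1976·t ≡ 1 − 1508 = -1507 (mod 5).
    Reduce coefficients mod 5: 1·t ≡ 3 (mod 5).
    So t ≡ 3 (mod 5).
    Then x = 1508 + 1976·3 = 7436, valid modulo lcm(1976, 5) = 9880: x ≡ 7436 (mod 9880).
Verify against each original: 7436 mod 19 = 7, 7436 mod 13 = 0, 7436 mod 8 = 4, 7436 mod 5 = 1.

x ≡ 7436 (mod 9880).


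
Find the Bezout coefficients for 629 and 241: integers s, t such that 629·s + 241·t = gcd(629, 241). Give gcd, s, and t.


Euclidean algorithm on (629, 241) — divide until remainder is 0:
  629 = 2 · 241 + 147
  241 = 1 · 147 + 94
  147 = 1 · 94 + 53
  94 = 1 · 53 + 41
  53 = 1 · 41 + 12
  41 = 3 · 12 + 5
  12 = 2 · 5 + 2
  5 = 2 · 2 + 1
  2 = 2 · 1 + 0
gcd(629, 241) = 1.
Track Bezout coefficients alongside the remainders: start with r₀ = 629 = a·1 + b·0 (s = 1, t = 0) and r₁ = 241 = a·0 + b·1 (s = 0, t = 1); each new remainder r_{k+1} = r_{k-1} − q_k·r_k inherits s_{k+1} = s_{k-1} − q_k·s_k, t_{k+1} = t_{k-1} − q_k·t_k, so r_k = a·s_k + b·t_k at every step:
  q = 2: r = 147, s = 1 − 2·0 = 1, t = 0 − 2·1 = -2  (check: 629·1 + 241·(-2) = 147)
  q = 1: r = 94, s = 0 − 1·1 = -1, t = 1 − 1·(-2) = 3  (check: 629·(-1) + 241·3 = 94)
  q = 1: r = 53, s = 1 − 1·(-1) = 2, t = -2 − 1·3 = -5  (check: 629·2 + 241·(-5) = 53)
  q = 1: r = 41, s = -1 − 1·2 = -3, t = 3 − 1·(-5) = 8  (check: 629·(-3) + 241·8 = 41)
  q = 1: r = 12, s = 2 − 1·(-3) = 5, t = -5 − 1·8 = -13  (check: 629·5 + 241·(-13) = 12)
  q = 3: r = 5, s = -3 − 3·5 = -18, t = 8 − 3·(-13) = 47  (check: 629·(-18) + 241·47 = 5)
  q = 2: r = 2, s = 5 − 2·(-18) = 41, t = -13 − 2·47 = -107  (check: 629·41 + 241·(-107) = 2)
  q = 2: r = 1, s = -18 − 2·41 = -100, t = 47 − 2·(-107) = 261  (check: 629·(-100) + 241·261 = 1)
The row with r = 1 (the gcd) gives the Bezout coefficients s = -100, t = 261.
Result: 629 · (-100) + 241 · (261) = 1.

gcd(629, 241) = 1; s = -100, t = 261 (check: 629·(-100) + 241·261 = 1).


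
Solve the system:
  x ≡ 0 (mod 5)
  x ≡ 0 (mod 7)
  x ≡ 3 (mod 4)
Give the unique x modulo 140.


Moduli 5, 7, 4 are pairwise coprime; by CRT there is a unique solution modulo M = 5 · 7 · 4 = 140.
Solve pairwise, accumulating the modulus:
  Start with x ≡ 0 (mod 5).
  Combine with x ≡ 0 (mod 7): since gcd(5, 7) = 1, we get a unique residue mod 35.
    Write x = 0 + 5·t and substitute into x ≡ 0 (mod 7): 5·t ≡ 0 − 0 = 0 (mod 7).
    The inverse of 5 mod 7 is 3 (since 5·3 = 15 = 2·7 + 1), so t ≡ 3·0 = 0 ≡ 0 (mod 7).
    Then x = 0 + 5·0 = 0, valid modulo lcm(5, 7) = 35: x ≡ 0 (mod 35).
  Combine with x ≡ 3 (mod 4): since gcd(35, 4) = 1, we get a unique residue mod 140.
    Write x = 0 + 35·t and substitute into x ≡ 3 (mod 4): 35·t ≡ 3 − 0 = 3 (mod 4).
    Reduce coefficients mod 4: 3·t ≡ 3 (mod 4).
    The inverse of 3 mod 4 is 3 (since 3·3 = 9 = 2·4 + 1), so t ≡ 3·3 = 9 ≡ 1 (mod 4).
    Then x = 0 + 35·1 = 35, valid modulo lcm(35, 4) = 140: x ≡ 35 (mod 140).
Verify: 35 mod 5 = 0 ✓, 35 mod 7 = 0 ✓, 35 mod 4 = 3 ✓.

x ≡ 35 (mod 140).


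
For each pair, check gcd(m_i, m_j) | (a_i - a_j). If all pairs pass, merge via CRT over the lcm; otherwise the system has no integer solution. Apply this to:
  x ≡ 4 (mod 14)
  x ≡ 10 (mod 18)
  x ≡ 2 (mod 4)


Moduli 14, 18, 4 are not pairwise coprime, so CRT works modulo lcm(m_i) when all pairwise compatibility conditions hold.
Pairwise compatibility: gcd(m_i, m_j) must divide a_i - a_j for every pair.
Merge one congruence at a time:
  Start: x ≡ 4 (mod 14).
  Combine with x ≡ 10 (mod 18): gcd(14, 18) = 2; 10 - 4 = 6, which IS divisible by 2, so compatible.
    Write x = 4 + 14·t and substitute into x ≡ 10 (mod 18): 14·t ≡ 10 − 4 = 6 (mod 18).
    Divide the congruence (and modulus) by g = 2: 7·t ≡ 3 (mod 9).
    The inverse of 7 mod 9 is 4 (since 7·4 = 28 = 3·9 + 1), so t ≡ 4·3 = 12 ≡ 3 (mod 9).
    Then x = 4 + 14·3 = 46, valid modulo lcm(14, 18) = 126: x ≡ 46 (mod 126).
  Combine with x ≡ 2 (mod 4): gcd(126, 4) = 2; 2 - 46 = -44, which IS divisible by 2, so compatible.
    Write x = 46 + 126·t and substitute into x ≡ 2 (mod 4): 126·t ≡ 2 − 46 = -44 (mod 4).
    Divide the congruence (and modulus) by g = 2: 63·t ≡ -22 (mod 2).
    Reduce coefficients mod 2: 1·t ≡ 0 (mod 2).
    So t ≡ 0 (mod 2).
    Then x = 46 + 126·0 = 46, valid modulo lcm(126, 4) = 252: x ≡ 46 (mod 252).
Verify: 46 mod 14 = 4, 46 mod 18 = 10, 46 mod 4 = 2.

x ≡ 46 (mod 252).


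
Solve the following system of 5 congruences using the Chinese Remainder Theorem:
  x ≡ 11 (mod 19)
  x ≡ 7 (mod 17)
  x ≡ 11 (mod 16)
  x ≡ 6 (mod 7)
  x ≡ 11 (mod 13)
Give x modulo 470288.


Product of moduli M = 19 · 17 · 16 · 7 · 13 = 470288.
Merge one congruence at a time:
  Start: x ≡ 11 (mod 19).
  Combine with x ≡ 7 (mod 17); new modulus lcm = 323.
    Write x = 11 + 19·t and substitute into x ≡ 7 (mod 17): 19·t ≡ 7 − 11 = -4 (mod 17).
    Reduce coefficients mod 17: 2·t ≡ 13 (mod 17).
    The inverse of 2 mod 17 is 9 (since 2·9 = 18 = 1·17 + 1), so t ≡ 9·13 = 117 ≡ 15 (mod 17).
    Then x = 11 + 19·15 = 296, valid modulo lcm(19, 17) = 323: x ≡ 296 (mod 323).
  Combine with x ≡ 11 (mod 16); new modulus lcm = 5168.
    Write x = 296 + 323·t and substitute into x ≡ 11 (mod 16): 323·t ≡ 11 − 296 = -285 (mod 16).
    Reduce coefficients mod 16: 3·t ≡ 3 (mod 16).
    The inverse of 3 mod 16 is 11 (since 3·11 = 33 = 2·16 + 1), so t ≡ 11·3 = 33 ≡ 1 (mod 16).
    Then x = 296 + 323·1 = 619, valid modulo lcm(323, 16) = 5168: x ≡ 619 (mod 5168).
  Combine with x ≡ 6 (mod 7); new modulus lcm = 36176.
    Write x = 619 + 5168·t and substitute into x ≡ 6 (mod 7): 5168·t ≡ 6 − 619 = -613 (mod 7).
    Reduce coefficients mod 7: 2·t ≡ 3 (mod 7).
    The inverse of 2 mod 7 is 4 (since 2·4 = 8 = 1·7 + 1), so t ≡ 4·3 = 12 ≡ 5 (mod 7).
    Then x = 619 + 5168·5 = 26459, valid modulo lcm(5168, 7) = 36176: x ≡ 26459 (mod 36176).
  Combine with x ≡ 11 (mod 13); new modulus lcm = 470288.
    Write x = 26459 + 36176·t and substitute into x ≡ 11 (mod 13): 36176·t ≡ 11 − 26459 = -26448 (mod 13).
    Reduce coefficients mod 13: 10·t ≡ 7 (mod 13).
    The inverse of 10 mod 13 is 4 (since 10·4 = 40 = 3·13 + 1), so t ≡ 4·7 = 28 ≡ 2 (mod 13).
    Then x = 26459 + 36176·2 = 98811, valid modulo lcm(36176, 13) = 470288: x ≡ 98811 (mod 470288).
Verify against each original: 98811 mod 19 = 11, 98811 mod 17 = 7, 98811 mod 16 = 11, 98811 mod 7 = 6, 98811 mod 13 = 11.

x ≡ 98811 (mod 470288).


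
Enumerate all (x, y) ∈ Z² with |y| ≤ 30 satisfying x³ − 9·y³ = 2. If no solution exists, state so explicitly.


The equation is x³ - 9y³ = 2. For fixed y, x³ = 9·y³ + 2, so a solution requires the RHS to be a perfect cube.
Strategy: iterate y from -30 to 30, compute RHS = 9·y³ + 2, and check whether it is a (positive or negative) perfect cube.
Check small values of y:
  y = 0: RHS = 2 is not a perfect cube.
  y = 1: RHS = 11 is not a perfect cube.
  y = -1: RHS = -7 is not a perfect cube.
  y = 2: RHS = 74 is not a perfect cube.
  y = -2: RHS = -70 is not a perfect cube.
  y = 3: RHS = 245 is not a perfect cube.
  y = -3: RHS = -241 is not a perfect cube.
Continuing the search up to |y| = 30 finds no solutions either.
No (x, y) in the scanned range satisfies the equation.

No integer solutions with |y| ≤ 30.


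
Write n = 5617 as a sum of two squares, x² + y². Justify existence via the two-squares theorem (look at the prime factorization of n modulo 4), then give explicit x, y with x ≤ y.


Step 1: Factor n = 5617 = 41 · 137.
Step 2: Check the mod-4 condition on each prime factor: 41 ≡ 1 (mod 4), exponent 1; 137 ≡ 1 (mod 4), exponent 1.
All primes ≡ 3 (mod 4) appear to even exponent (or don't appear), so by the two-squares theorem n IS expressible as a sum of two squares.
Step 3: Build a representation. Here n = 41 · 137 is a product of primes ≡ 1 (mod 4). Each prime p ≡ 1 (mod 4) is itself a sum of two squares; find a² by testing p − a² for a perfect square:
  41: 41 − 1² = 40, 41 − 2² = 37, 41 − 3² = 32, 41 − 4² = 25 = 5² ⇒ 41 = 4² + 5².
  137: 137 − 1² = 136, 137 − 2² = 133, 137 − 3² = 128, 137 − 4² = 121 = 11² ⇒ 137 = 4² + 11².
  Combine using the Brahmagupta–Fibonacci identity (a² + b²)(c² + d²) = (ac − bd)² + (ad + bc)² = (ac + bd)² + (ad − bc)²:
  41 · 137 = 5617: from (4² + 5²)(4² + 11²), take (4·4 − 5·11, 4·11 + 5·4) = (16 − 55, 44 + 20) = (-39, 64); dropping signs (only squares matter) gives (39, 64); check 39² + 64² = 1521 + 4096 = 5617 ✓.
Step 4: Order so x ≤ y and verify: 39² + 64² = 1521 + 4096 = 5617 = n. ✓

n = 5617 = 39² + 64² (one valid representation with x ≤ y).


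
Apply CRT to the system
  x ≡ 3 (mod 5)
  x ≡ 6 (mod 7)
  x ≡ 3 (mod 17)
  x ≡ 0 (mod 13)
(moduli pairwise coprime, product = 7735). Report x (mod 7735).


Product of moduli M = 5 · 7 · 17 · 13 = 7735.
Merge one congruence at a time:
  Start: x ≡ 3 (mod 5).
  Combine with x ≡ 6 (mod 7); new modulus lcm = 35.
    Write x = 3 + 5·t and substitute into x ≡ 6 (mod 7): 5·t ≡ 6 − 3 = 3 (mod 7).
    The inverse of 5 mod 7 is 3 (since 5·3 = 15 = 2·7 + 1), so t ≡ 3·3 = 9 ≡ 2 (mod 7).
    Then x = 3 + 5·2 = 13, valid modulo lcm(5, 7) = 35: x ≡ 13 (mod 35).
  Combine with x ≡ 3 (mod 17); new modulus lcm = 595.
    Write x = 13 + 35·t and substitute into x ≡ 3 (mod 17): 35·t ≡ 3 − 13 = -10 (mod 17).
    Reduce coefficients mod 17: 1·t ≡ 7 (mod 17).
    So t ≡ 7 (mod 17).
    Then x = 13 + 35·7 = 258, valid modulo lcm(35, 17) = 595: x ≡ 258 (mod 595).
  Combine with x ≡ 0 (mod 13); new modulus lcm = 7735.
    Write x = 258 + 595·t and substitute into x ≡ 0 (mod 13): 595·t ≡ 0 − 258 = -258 (mod 13).
    Reduce coefficients mod 13: 10·t ≡ 2 (mod 13).
    The inverse of 10 mod 13 is 4 (since 10·4 = 40 = 3·13 + 1), so t ≡ 4·2 = 8 ≡ 8 (mod 13).
    Then x = 258 + 595·8 = 5018, valid modulo lcm(595, 13) = 7735: x ≡ 5018 (mod 7735).
Verify against each original: 5018 mod 5 = 3, 5018 mod 7 = 6, 5018 mod 17 = 3, 5018 mod 13 = 0.

x ≡ 5018 (mod 7735).


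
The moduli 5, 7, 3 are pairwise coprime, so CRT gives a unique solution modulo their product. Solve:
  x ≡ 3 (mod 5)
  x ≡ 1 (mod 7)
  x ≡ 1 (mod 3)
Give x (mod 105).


Moduli 5, 7, 3 are pairwise coprime; by CRT there is a unique solution modulo M = 5 · 7 · 3 = 105.
Solve pairwise, accumulating the modulus:
  Start with x ≡ 3 (mod 5).
  Combine with x ≡ 1 (mod 7): since gcd(5, 7) = 1, we get a unique residue mod 35.
    Write x = 3 + 5·t and substitute into x ≡ 1 (mod 7): 5·t ≡ 1 − 3 = -2 (mod 7).
    Reduce coefficients mod 7: 5·t ≡ 5 (mod 7).
    The inverse of 5 mod 7 is 3 (since 5·3 = 15 = 2·7 + 1), so t ≡ 3·5 = 15 ≡ 1 (mod 7).
    Then x = 3 + 5·1 = 8, valid modulo lcm(5, 7) = 35: x ≡ 8 (mod 35).
  Combine with x ≡ 1 (mod 3): since gcd(35, 3) = 1, we get a unique residue mod 105.
    Write x = 8 + 35·t and substitute into x ≡ 1 (mod 3): 35·t ≡ 1 − 8 = -7 (mod 3).
    Reduce coefficients mod 3: 2·t ≡ 2 (mod 3).
    The inverse of 2 mod 3 is 2 (since 2·2 = 4 = 1·3 + 1), so t ≡ 2·2 = 4 ≡ 1 (mod 3).
    Then x = 8 + 35·1 = 43, valid modulo lcm(35, 3) = 105: x ≡ 43 (mod 105).
Verify: 43 mod 5 = 3 ✓, 43 mod 7 = 1 ✓, 43 mod 3 = 1 ✓.

x ≡ 43 (mod 105).


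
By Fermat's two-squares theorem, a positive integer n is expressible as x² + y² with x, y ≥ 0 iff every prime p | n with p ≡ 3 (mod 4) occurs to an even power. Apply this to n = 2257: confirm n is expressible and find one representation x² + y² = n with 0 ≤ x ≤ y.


Step 1: Factor n = 2257 = 37 · 61.
Step 2: Check the mod-4 condition on each prime factor: 37 ≡ 1 (mod 4), exponent 1; 61 ≡ 1 (mod 4), exponent 1.
All primes ≡ 3 (mod 4) appear to even exponent (or don't appear), so by the two-squares theorem n IS expressible as a sum of two squares.
Step 3: Build a representation. Here n = 37 · 61 is a product of primes ≡ 1 (mod 4). Each prime p ≡ 1 (mod 4) is itself a sum of two squares; find a² by testing p − a² for a perfect square:
  37: 37 − 1² = 36 = 6² ⇒ 37 = 1² + 6².
  61: 61 − 1² = 60, 61 − 2² = 57, 61 − 3² = 52, 61 − 4² = 45, 61 − 5² = 36 = 6² ⇒ 61 = 5² + 6².
  Combine using the Brahmagupta–Fibonacci identity (a² + b²)(c² + d²) = (ac − bd)² + (ad + bc)² = (ac + bd)² + (ad − bc)²:
  37 · 61 = 2257: from (1² + 6²)(5² + 6²), take (1·5 − 6·6, 1·6 + 6·5) = (5 − 36, 6 + 30) = (-31, 36); dropping signs (only squares matter) gives (31, 36); check 31² + 36² = 961 + 1296 = 2257 ✓.
Step 4: Order so x ≤ y and verify: 31² + 36² = 961 + 1296 = 2257 = n. ✓

n = 2257 = 31² + 36² (one valid representation with x ≤ y).


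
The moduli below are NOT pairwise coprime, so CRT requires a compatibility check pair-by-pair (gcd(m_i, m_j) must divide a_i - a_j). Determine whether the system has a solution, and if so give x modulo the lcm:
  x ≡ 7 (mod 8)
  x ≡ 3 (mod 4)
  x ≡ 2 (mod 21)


Moduli 8, 4, 21 are not pairwise coprime, so CRT works modulo lcm(m_i) when all pairwise compatibility conditions hold.
Pairwise compatibility: gcd(m_i, m_j) must divide a_i - a_j for every pair.
Merge one congruence at a time:
  Start: x ≡ 7 (mod 8).
  Combine with x ≡ 3 (mod 4): gcd(8, 4) = 4; 3 - 7 = -4, which IS divisible by 4, so compatible.
    Write x = 7 + 8·t and substitute into x ≡ 3 (mod 4): 8·t ≡ 3 − 7 = -4 (mod 4).
    Divide the congruence (and modulus) by g = 4: 2·t ≡ -1 (mod 1).
    Modulo 1 every t works; take t = 0.
    Then x = 7 + 8·0 = 7, valid modulo lcm(8, 4) = 8: x ≡ 7 (mod 8).
  Combine with x ≡ 2 (mod 21): gcd(8, 21) = 1; 2 - 7 = -5, which IS divisible by 1, so compatible.
    Write x = 7 + 8·t and substitute into x ≡ 2 (mod 21): 8·t ≡ 2 − 7 = -5 (mod 21).
    Reduce coefficients mod 21: 8·t ≡ 16 (mod 21).
    The inverse of 8 mod 21 is 8 (since 8·8 = 64 = 3·21 + 1), so t ≡ 8·16 = 128 ≡ 2 (mod 21).
    Then x = 7 + 8·2 = 23, valid modulo lcm(8, 21) = 168: x ≡ 23 (mod 168).
Verify: 23 mod 8 = 7, 23 mod 4 = 3, 23 mod 21 = 2.

x ≡ 23 (mod 168).


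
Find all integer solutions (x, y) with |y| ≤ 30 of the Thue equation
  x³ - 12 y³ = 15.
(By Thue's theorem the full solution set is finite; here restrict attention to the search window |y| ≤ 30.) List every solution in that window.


The equation is x³ - 12y³ = 15. For fixed y, x³ = 12·y³ + 15, so a solution requires the RHS to be a perfect cube.
Strategy: iterate y from -30 to 30, compute RHS = 12·y³ + 15, and check whether it is a (positive or negative) perfect cube.
Check small values of y:
  y = 0: RHS = 15 is not a perfect cube.
  y = 1: RHS = 27 = (3)³ ⇒ x = 3 works.
  y = -1: RHS = 3 is not a perfect cube.
  y = 2: RHS = 111 is not a perfect cube.
  y = -2: RHS = -81 is not a perfect cube.
  y = 3: RHS = 339 is not a perfect cube.
  y = -3: RHS = -309 is not a perfect cube.
Continuing the search up to |y| = 30 finds no further solutions beyond those listed.
Collected solutions: (3, 1).

Solutions (with |y| ≤ 30): (3, 1).


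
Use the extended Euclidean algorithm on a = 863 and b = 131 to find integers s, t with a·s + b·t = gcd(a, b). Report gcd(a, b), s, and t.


Euclidean algorithm on (863, 131) — divide until remainder is 0:
  863 = 6 · 131 + 77
  131 = 1 · 77 + 54
  77 = 1 · 54 + 23
  54 = 2 · 23 + 8
  23 = 2 · 8 + 7
  8 = 1 · 7 + 1
  7 = 7 · 1 + 0
gcd(863, 131) = 1.
Track Bezout coefficients alongside the remainders: start with r₀ = 863 = a·1 + b·0 (s = 1, t = 0) and r₁ = 131 = a·0 + b·1 (s = 0, t = 1); each new remainder r_{k+1} = r_{k-1} − q_k·r_k inherits s_{k+1} = s_{k-1} − q_k·s_k, t_{k+1} = t_{k-1} − q_k·t_k, so r_k = a·s_k + b·t_k at every step:
  q = 6: r = 77, s = 1 − 6·0 = 1, t = 0 − 6·1 = -6  (check: 863·1 + 131·(-6) = 77)
  q = 1: r = 54, s = 0 − 1·1 = -1, t = 1 − 1·(-6) = 7  (check: 863·(-1) + 131·7 = 54)
  q = 1: r = 23, s = 1 − 1·(-1) = 2, t = -6 − 1·7 = -13  (check: 863·2 + 131·(-13) = 23)
  q = 2: r = 8, s = -1 − 2·2 = -5, t = 7 − 2·(-13) = 33  (check: 863·(-5) + 131·33 = 8)
  q = 2: r = 7, s = 2 − 2·(-5) = 12, t = -13 − 2·33 = -79  (check: 863·12 + 131·(-79) = 7)
  q = 1: r = 1, s = -5 − 1·12 = -17, t = 33 − 1·(-79) = 112  (check: 863·(-17) + 131·112 = 1)
The row with r = 1 (the gcd) gives the Bezout coefficients s = -17, t = 112.
Result: 863 · (-17) + 131 · (112) = 1.

gcd(863, 131) = 1; s = -17, t = 112 (check: 863·(-17) + 131·112 = 1).


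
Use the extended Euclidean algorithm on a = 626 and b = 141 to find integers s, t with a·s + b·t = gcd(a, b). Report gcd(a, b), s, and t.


Euclidean algorithm on (626, 141) — divide until remainder is 0:
  626 = 4 · 141 + 62
  141 = 2 · 62 + 17
  62 = 3 · 17 + 11
  17 = 1 · 11 + 6
  11 = 1 · 6 + 5
  6 = 1 · 5 + 1
  5 = 5 · 1 + 0
gcd(626, 141) = 1.
Track Bezout coefficients alongside the remainders: start with r₀ = 626 = a·1 + b·0 (s = 1, t = 0) and r₁ = 141 = a·0 + b·1 (s = 0, t = 1); each new remainder r_{k+1} = r_{k-1} − q_k·r_k inherits s_{k+1} = s_{k-1} − q_k·s_k, t_{k+1} = t_{k-1} − q_k·t_k, so r_k = a·s_k + b·t_k at every step:
  q = 4: r = 62, s = 1 − 4·0 = 1, t = 0 − 4·1 = -4  (check: 626·1 + 141·(-4) = 62)
  q = 2: r = 17, s = 0 − 2·1 = -2, t = 1 − 2·(-4) = 9  (check: 626·(-2) + 141·9 = 17)
  q = 3: r = 11, s = 1 − 3·(-2) = 7, t = -4 − 3·9 = -31  (check: 626·7 + 141·(-31) = 11)
  q = 1: r = 6, s = -2 − 1·7 = -9, t = 9 − 1·(-31) = 40  (check: 626·(-9) + 141·40 = 6)
  q = 1: r = 5, s = 7 − 1·(-9) = 16, t = -31 − 1·40 = -71  (check: 626·16 + 141·(-71) = 5)
  q = 1: r = 1, s = -9 − 1·16 = -25, t = 40 − 1·(-71) = 111  (check: 626·(-25) + 141·111 = 1)
The row with r = 1 (the gcd) gives the Bezout coefficients s = -25, t = 111.
Result: 626 · (-25) + 141 · (111) = 1.

gcd(626, 141) = 1; s = -25, t = 111 (check: 626·(-25) + 141·111 = 1).


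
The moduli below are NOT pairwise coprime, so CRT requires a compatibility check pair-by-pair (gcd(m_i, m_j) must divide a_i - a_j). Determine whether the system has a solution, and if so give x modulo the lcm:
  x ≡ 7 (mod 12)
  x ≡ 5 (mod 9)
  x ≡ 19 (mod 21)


Moduli 12, 9, 21 are not pairwise coprime, so CRT works modulo lcm(m_i) when all pairwise compatibility conditions hold.
Pairwise compatibility: gcd(m_i, m_j) must divide a_i - a_j for every pair.
Merge one congruence at a time:
  Start: x ≡ 7 (mod 12).
  Combine with x ≡ 5 (mod 9): gcd(12, 9) = 3, and 5 - 7 = -2 is NOT divisible by 3.
    ⇒ system is inconsistent (no integer solution).

No solution (the system is inconsistent).
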